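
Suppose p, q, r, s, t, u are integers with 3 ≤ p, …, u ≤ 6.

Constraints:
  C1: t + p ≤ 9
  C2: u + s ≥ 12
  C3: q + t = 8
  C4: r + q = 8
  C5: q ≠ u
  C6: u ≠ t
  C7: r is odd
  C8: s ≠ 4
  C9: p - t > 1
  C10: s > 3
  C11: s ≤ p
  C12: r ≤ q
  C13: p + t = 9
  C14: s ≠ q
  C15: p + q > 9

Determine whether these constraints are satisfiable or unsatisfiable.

Setting (p, q, r, s, t, u) = (6, 5, 3, 6, 3, 6) satisfies everything: constraint 1: t + p = 9; constraint 2: u + s = 12, and the others follow.

Satisfiable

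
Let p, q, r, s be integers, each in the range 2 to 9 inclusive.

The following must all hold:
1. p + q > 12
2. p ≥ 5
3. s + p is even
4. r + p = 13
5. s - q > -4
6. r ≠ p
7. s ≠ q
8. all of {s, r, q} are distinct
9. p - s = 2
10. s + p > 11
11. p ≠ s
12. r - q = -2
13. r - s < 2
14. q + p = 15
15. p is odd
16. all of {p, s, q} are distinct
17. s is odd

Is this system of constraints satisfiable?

Satisfiable

Setting (p, q, r, s) = (7, 8, 6, 5) satisfies everything: constraint 1: p + q = 15; constraint 4: r + p = 13, and the others follow.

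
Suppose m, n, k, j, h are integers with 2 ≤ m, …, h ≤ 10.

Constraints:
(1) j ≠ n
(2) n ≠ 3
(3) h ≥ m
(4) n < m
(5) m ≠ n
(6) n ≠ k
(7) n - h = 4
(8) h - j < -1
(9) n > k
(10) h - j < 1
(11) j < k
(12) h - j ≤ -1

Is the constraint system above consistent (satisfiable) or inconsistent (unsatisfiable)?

Unsatisfiable

Constraints 3, 4, 9, 11, and 12 give m ≤ h, h < j, j < k, k < n, n < m. Chaining: m ≤ h < j < k < n < m, which forces m < m — impossible.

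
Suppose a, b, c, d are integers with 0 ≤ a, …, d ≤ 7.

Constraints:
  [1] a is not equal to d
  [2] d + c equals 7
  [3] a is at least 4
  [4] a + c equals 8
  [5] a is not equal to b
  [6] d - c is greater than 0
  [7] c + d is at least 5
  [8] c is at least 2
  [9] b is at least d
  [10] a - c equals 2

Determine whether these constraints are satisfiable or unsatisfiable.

Satisfiable

Setting (a, b, c, d) = (5, 4, 3, 4) satisfies everything: constraint 2: d + c = 7; constraint 4: a + c = 8, and the others follow.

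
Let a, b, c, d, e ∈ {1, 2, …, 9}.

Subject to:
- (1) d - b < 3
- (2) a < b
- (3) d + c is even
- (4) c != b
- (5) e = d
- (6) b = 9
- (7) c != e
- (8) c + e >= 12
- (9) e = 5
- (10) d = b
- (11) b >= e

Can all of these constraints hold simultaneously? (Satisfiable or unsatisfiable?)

Unsatisfiable

Constraint 9 fixes e = 5 and constraint 6 fixes b = 9. Constraints 5 and 10 give e = d = b, so e = b. But 5 ≠ 9 — contradiction.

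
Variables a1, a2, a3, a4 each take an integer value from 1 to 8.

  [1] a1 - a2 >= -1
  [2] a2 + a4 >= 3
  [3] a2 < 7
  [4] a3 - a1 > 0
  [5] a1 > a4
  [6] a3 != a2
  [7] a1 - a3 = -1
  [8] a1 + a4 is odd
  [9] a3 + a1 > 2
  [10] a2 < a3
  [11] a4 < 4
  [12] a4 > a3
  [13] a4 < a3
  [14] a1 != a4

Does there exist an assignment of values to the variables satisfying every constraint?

Constraints 4, 5, and 12 give a3 < a4, a4 < a1, a1 < a3. Chaining: a3 < a4 < a1 < a3, which forces a3 < a3 — impossible.

Unsatisfiable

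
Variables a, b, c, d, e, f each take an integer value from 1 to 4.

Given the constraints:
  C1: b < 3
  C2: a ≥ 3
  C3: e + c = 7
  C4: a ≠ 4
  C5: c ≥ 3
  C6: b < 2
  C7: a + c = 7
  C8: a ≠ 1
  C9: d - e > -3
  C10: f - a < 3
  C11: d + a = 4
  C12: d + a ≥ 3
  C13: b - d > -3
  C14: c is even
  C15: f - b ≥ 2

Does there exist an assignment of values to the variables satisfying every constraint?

Setting (a, b, c, d, e, f) = (3, 1, 4, 1, 3, 3) satisfies everything: constraint 3: e + c = 7; constraint 7: a + c = 7; constraint 9: d - e = -2, and the others follow.

Satisfiable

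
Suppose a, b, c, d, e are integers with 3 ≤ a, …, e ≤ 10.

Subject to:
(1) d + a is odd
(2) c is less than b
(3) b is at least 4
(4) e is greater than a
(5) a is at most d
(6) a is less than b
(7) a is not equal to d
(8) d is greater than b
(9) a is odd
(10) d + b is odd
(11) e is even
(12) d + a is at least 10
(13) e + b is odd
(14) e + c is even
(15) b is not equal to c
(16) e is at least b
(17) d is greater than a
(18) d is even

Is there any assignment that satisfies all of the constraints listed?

Satisfiable

One satisfying assignment is a = 3, b = 7, c = 6, d = 8, e = 8.
For the less obvious constraints — constraint 1: d + a = 11 is odd; constraint 9: a = 3 is odd; constraint 12: d + a = 11 — and the others hold by inspection.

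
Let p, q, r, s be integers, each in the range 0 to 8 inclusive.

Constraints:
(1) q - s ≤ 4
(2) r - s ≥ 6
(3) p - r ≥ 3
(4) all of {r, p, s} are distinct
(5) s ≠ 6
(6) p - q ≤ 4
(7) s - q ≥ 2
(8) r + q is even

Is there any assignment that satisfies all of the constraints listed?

Constraints 1, 2, 3, and 6 give r − s ≥ 6, s − q ≥ -4, q − p ≥ -4, p − r ≥ 3.
Adding all 4 inequalities: the left sides telescope to 0, and the right sides sum to 6 + (-4) + (-4) + 3 = 1. So 0 ≥ 1, which is false.

Unsatisfiable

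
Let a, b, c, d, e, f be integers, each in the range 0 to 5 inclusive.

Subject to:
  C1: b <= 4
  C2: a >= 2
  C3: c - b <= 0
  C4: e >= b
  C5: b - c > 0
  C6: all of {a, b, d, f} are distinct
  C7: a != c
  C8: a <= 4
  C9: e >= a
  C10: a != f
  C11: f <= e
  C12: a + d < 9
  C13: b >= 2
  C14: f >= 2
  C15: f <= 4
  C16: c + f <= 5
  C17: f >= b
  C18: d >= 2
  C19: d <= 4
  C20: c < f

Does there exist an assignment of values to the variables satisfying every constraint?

Constraints 1, 2, 8, 13, 14, 15, 18, and 19 confine each of a, b, d, f to the 3 values {2, …, 4}.
Constraint 6 requires all 4 of them to be distinct, but only 3 values are available — impossible by the pigeonhole principle.

Unsatisfiable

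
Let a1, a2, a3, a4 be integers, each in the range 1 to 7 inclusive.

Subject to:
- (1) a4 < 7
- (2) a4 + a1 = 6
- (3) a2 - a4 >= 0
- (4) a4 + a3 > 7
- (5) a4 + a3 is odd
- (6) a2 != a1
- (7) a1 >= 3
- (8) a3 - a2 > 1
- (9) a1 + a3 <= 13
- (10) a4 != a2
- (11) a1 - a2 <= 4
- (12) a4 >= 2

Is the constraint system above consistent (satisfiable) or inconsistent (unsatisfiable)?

Satisfiable

Try a1 = 4, a2 = 3, a3 = 7, a4 = 2.
Check constraint 2: a4 + a1 = 6; constraint 3: a2 - a4 = 1. The remaining constraints are straightforward to verify.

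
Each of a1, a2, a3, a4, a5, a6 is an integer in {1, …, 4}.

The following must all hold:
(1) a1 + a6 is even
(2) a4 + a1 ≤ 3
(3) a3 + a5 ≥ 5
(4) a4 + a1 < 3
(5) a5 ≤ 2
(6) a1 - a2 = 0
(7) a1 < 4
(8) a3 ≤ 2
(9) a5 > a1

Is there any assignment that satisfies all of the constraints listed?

From constraint 8: a3 ≤ 2. From constraint 5: a5 ≤ 2. Hence a3 + a5 ≤ 4. But constraint 3 requires a3 + a5 ≥ 5, and 5 > 4. Contradiction.

Unsatisfiable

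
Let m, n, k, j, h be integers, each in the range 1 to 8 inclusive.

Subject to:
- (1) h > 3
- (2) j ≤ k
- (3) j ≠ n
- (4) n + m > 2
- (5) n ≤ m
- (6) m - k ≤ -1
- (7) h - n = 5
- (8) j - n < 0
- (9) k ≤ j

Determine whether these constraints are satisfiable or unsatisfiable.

Constraints 5, 6, 8, and 9 give k ≤ j, j < n, n ≤ m, m < k. Chaining: k ≤ j < n ≤ m < k, which forces k < k — impossible.

Unsatisfiable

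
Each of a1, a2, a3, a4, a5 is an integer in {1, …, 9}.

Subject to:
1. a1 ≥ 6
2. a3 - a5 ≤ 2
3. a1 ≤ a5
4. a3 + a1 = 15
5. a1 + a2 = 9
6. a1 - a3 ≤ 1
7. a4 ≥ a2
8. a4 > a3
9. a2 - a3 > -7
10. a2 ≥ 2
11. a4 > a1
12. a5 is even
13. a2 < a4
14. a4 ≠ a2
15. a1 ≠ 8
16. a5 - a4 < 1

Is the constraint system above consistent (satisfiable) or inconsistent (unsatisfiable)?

Try a1 = 7, a2 = 2, a3 = 8, a4 = 9, a5 = 8.
Check constraint 2: a3 - a5 = 0; constraint 4: a3 + a1 = 15; constraint 5: a1 + a2 = 9. The remaining constraints are straightforward to verify.

Satisfiable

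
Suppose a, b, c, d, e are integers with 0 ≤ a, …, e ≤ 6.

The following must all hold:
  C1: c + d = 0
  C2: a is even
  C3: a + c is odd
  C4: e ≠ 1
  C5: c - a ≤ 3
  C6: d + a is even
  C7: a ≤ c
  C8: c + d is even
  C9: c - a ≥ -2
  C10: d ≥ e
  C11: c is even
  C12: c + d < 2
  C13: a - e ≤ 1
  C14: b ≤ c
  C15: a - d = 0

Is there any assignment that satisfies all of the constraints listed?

Constraint 2 makes a even and constraint 11 makes c even, so a + c must be even. Constraint 3 says a + c is odd — contradiction.

Unsatisfiable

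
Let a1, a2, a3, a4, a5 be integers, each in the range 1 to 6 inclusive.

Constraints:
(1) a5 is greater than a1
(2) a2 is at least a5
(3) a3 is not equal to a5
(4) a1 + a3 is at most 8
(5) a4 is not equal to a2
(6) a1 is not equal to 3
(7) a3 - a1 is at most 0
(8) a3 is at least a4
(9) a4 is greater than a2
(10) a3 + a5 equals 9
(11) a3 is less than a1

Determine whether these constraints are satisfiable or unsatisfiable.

Unsatisfiable

Constraints 1, 2, 8, 9, and 11 give a3 < a1, a1 < a5, a5 ≤ a2, a2 < a4, a4 ≤ a3. Chaining: a3 < a1 < a5 ≤ a2 < a4 ≤ a3, which forces a3 < a3 — impossible.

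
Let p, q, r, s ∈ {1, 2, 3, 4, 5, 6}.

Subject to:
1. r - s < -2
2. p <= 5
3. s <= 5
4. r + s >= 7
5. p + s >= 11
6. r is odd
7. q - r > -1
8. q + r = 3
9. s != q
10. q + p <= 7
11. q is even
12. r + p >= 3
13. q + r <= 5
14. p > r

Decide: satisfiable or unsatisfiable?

From constraint 2: p ≤ 5. From constraint 3: s ≤ 5. Hence p + s ≤ 10. But constraint 5 requires p + s ≥ 11, and 11 > 10. Contradiction.

Unsatisfiable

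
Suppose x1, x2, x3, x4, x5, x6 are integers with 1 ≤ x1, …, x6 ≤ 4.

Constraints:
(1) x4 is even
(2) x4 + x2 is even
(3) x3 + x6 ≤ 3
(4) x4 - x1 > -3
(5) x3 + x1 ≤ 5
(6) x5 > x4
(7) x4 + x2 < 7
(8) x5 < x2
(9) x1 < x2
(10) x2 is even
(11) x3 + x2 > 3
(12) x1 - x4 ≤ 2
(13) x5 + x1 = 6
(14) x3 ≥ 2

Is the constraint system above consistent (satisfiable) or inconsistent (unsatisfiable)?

Satisfiable

Take x1 = 3, x2 = 4, x3 = 2, x4 = 2, x5 = 3, x6 = 1. Then constraint 3: x3 + x6 = 3; constraint 4: x4 - x1 = -1; constraint 5: x3 + x1 = 5, and every other listed constraint is also met.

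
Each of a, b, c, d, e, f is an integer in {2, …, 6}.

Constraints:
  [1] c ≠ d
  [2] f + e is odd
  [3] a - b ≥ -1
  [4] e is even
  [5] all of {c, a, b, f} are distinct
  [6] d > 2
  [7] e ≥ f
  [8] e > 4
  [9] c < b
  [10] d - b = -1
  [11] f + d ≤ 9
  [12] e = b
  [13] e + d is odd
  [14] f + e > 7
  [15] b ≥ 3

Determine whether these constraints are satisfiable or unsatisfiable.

Try a = 5, b = 6, c = 4, d = 5, e = 6, f = 3.
Check constraint 3: a - b = -1; constraint 10: d - b = -1. The remaining constraints are straightforward to verify.

Satisfiable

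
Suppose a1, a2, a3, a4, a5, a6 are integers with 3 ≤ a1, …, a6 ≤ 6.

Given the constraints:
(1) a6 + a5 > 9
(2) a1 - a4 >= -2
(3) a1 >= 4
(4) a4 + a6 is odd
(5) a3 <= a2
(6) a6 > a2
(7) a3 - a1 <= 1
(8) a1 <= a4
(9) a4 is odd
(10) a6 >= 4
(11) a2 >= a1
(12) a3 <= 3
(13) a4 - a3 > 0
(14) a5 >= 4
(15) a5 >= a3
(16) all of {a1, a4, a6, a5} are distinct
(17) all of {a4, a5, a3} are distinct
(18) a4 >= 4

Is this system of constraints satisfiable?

Unsatisfiable

Constraints 3, 10, 14, and 18 confine each of a1, a4, a6, a5 to the 3 values {4, …, 6} (the domain already gives each ≤ 6).
Constraint 16 requires all 4 of them to be distinct, but only 3 values are available — impossible by the pigeonhole principle.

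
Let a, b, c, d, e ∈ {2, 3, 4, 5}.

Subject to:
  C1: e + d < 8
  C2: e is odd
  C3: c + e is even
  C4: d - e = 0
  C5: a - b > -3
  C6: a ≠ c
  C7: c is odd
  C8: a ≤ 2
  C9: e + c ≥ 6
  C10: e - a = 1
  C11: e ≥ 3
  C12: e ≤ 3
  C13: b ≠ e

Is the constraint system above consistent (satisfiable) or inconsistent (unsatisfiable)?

Take a = 2, b = 4, c = 3, d = 3, e = 3. Then constraint 1: e + d = 6; constraint 4: d - e = 0, and every other listed constraint is also met.

Satisfiable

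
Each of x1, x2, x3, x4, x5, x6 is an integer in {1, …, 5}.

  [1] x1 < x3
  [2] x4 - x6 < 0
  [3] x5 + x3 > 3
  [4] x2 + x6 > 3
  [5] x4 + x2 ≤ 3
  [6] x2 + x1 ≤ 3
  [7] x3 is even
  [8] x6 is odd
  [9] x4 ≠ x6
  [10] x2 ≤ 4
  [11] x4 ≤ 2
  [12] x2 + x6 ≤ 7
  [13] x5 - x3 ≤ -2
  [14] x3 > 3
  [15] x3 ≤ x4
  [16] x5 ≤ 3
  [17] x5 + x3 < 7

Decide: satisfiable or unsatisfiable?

Unsatisfiable

From constraint 14: x3 ≥ 4. From constraints 11 and 15: x3 ≤ x4 and x4 ≤ 2, so x3 ≤ 2. But 2 < 4, so no value of x3 works.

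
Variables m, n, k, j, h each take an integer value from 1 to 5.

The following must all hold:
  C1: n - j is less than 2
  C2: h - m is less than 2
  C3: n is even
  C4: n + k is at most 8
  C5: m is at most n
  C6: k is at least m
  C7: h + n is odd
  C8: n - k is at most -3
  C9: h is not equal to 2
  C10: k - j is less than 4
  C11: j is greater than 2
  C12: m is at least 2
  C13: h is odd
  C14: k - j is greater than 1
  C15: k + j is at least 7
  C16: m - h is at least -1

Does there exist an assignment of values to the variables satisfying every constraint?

Setting (m, n, k, j, h) = (2, 2, 5, 3, 3) satisfies everything: constraint 1: n - j = -1; constraint 2: h - m = 1, and the others follow.

Satisfiable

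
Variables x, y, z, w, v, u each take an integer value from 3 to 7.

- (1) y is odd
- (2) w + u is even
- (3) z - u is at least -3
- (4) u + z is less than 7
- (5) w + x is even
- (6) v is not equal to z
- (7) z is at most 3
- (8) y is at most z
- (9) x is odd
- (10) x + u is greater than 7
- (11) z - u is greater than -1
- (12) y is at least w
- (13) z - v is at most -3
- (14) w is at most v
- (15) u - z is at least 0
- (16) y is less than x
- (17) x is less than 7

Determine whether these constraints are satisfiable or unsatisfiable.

Satisfiable

Take x = 5, y = 3, z = 3, w = 3, v = 7, u = 3. Then constraint 3: z - u = 0; constraint 4: u + z = 6; constraint 10: x + u = 8, and every other listed constraint is also met.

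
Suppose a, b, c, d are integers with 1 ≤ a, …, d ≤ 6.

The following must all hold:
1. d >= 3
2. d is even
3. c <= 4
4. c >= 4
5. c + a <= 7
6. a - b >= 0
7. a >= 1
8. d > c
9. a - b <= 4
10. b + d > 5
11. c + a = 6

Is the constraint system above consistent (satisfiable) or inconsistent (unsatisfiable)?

Setting (a, b, c, d) = (2, 1, 4, 6) satisfies everything: constraint 5: c + a = 6; constraint 6: a - b = 1, and the others follow.

Satisfiable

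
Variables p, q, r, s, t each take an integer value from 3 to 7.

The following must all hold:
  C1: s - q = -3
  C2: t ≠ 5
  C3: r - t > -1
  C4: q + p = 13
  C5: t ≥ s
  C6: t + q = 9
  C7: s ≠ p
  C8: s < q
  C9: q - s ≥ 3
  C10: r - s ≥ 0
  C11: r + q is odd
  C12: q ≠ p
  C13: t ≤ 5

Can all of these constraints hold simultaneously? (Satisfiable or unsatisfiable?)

Satisfiable

Try p = 7, q = 6, r = 3, s = 3, t = 3.
Check constraint 1: s - q = -3; constraint 3: r - t = 0. The remaining constraints are straightforward to verify.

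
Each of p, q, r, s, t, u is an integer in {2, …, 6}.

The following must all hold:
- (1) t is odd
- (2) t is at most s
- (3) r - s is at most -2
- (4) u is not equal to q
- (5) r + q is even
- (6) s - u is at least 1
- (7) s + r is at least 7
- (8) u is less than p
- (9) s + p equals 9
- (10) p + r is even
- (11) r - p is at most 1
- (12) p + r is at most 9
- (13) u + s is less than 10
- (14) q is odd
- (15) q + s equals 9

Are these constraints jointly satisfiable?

Satisfiable

Try p = 3, q = 3, r = 3, s = 6, t = 5, u = 2.
Check constraint 3: r - s = -3; constraint 6: s - u = 4. The remaining constraints are straightforward to verify.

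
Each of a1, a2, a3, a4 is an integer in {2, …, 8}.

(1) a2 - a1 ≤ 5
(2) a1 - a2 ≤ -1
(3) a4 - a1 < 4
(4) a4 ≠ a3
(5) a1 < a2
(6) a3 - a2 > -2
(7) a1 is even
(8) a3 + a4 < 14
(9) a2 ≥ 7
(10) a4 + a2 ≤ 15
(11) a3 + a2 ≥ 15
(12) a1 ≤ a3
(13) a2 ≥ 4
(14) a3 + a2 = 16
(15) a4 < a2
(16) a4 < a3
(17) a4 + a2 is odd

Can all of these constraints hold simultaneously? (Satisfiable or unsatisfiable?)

Satisfiable

Try a1 = 4, a2 = 8, a3 = 8, a4 = 5.
Check constraint 1: a2 - a1 = 4; constraint 2: a1 - a2 = -4. The remaining constraints are straightforward to verify.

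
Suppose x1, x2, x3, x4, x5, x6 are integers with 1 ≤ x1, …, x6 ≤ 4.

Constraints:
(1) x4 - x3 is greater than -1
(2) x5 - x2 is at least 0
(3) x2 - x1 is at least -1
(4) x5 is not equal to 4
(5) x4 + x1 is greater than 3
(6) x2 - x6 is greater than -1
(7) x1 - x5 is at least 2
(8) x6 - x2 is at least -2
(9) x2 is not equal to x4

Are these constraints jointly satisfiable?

Unsatisfiable

Constraints 2, 3, and 7 give x1 − x5 ≥ 2, x5 − x2 ≥ 0, x2 − x1 ≥ -1.
Adding all 3 inequalities: the left sides telescope to 0, and the right sides sum to 2 + 0 + (-1) = 1. So 0 ≥ 1, which is false.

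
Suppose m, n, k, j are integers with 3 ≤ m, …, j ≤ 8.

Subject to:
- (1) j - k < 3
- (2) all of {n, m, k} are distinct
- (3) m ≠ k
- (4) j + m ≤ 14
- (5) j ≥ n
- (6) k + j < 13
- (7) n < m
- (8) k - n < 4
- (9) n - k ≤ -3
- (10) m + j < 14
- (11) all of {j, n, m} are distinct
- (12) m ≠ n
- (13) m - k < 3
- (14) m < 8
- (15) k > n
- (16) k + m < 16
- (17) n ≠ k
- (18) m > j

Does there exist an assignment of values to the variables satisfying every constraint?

Satisfiable

Setting (m, n, k, j) = (7, 3, 6, 6) satisfies everything: constraint 1: j - k = 0; constraint 4: j + m = 13; constraint 6: k + j = 12, and the others follow.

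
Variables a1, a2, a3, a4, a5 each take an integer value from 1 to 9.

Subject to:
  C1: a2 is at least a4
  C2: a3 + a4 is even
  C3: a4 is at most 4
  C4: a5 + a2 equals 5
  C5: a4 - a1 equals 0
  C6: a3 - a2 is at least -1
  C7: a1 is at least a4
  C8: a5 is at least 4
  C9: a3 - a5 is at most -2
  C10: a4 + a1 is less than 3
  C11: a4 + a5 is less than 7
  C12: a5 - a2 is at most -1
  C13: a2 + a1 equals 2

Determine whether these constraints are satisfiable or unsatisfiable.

Unsatisfiable

Constraints 6, 9, and 12 give a5 − a3 ≥ 2, a3 − a2 ≥ -1, a2 − a5 ≥ 1.
Adding all 3 inequalities: the left sides telescope to 0, and the right sides sum to 2 + (-1) + 1 = 2. So 0 ≥ 2, which is false.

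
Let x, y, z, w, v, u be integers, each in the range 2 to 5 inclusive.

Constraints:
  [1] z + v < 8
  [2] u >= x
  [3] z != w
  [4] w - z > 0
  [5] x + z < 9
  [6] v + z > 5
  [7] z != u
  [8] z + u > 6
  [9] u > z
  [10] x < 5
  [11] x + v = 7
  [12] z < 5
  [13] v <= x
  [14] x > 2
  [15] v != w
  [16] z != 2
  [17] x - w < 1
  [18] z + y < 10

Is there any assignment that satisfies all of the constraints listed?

Try x = 4, y = 5, z = 3, w = 5, v = 3, u = 4.
Check constraint 1: z + v = 6; constraint 4: w - z = 2. The remaining constraints are straightforward to verify.

Satisfiable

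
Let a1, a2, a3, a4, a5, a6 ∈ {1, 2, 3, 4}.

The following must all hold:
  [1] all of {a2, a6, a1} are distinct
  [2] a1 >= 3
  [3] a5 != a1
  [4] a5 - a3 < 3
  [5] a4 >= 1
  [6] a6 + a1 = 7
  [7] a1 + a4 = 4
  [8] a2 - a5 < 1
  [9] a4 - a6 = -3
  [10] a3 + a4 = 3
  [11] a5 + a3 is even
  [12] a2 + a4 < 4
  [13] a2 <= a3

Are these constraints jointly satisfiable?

One satisfying assignment is a1 = 3, a2 = 2, a3 = 2, a4 = 1, a5 = 2, a6 = 4.
For the less obvious constraints — constraint 4: a5 - a3 = 0; constraint 6: a6 + a1 = 7; constraint 7: a1 + a4 = 4 — and the others hold by inspection.

Satisfiable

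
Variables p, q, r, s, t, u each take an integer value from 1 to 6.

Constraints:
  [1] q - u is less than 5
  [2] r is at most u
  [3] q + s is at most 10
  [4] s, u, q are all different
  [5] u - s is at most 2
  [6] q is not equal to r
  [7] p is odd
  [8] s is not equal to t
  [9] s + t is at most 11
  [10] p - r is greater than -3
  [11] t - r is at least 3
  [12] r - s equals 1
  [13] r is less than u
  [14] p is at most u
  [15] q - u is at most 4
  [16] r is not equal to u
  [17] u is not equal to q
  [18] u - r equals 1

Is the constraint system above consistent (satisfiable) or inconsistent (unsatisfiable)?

Satisfiable

Take p = 1, q = 6, r = 3, s = 2, t = 6, u = 4. Then constraint 1: q - u = 2; constraint 3: q + s = 8, and every other listed constraint is also met.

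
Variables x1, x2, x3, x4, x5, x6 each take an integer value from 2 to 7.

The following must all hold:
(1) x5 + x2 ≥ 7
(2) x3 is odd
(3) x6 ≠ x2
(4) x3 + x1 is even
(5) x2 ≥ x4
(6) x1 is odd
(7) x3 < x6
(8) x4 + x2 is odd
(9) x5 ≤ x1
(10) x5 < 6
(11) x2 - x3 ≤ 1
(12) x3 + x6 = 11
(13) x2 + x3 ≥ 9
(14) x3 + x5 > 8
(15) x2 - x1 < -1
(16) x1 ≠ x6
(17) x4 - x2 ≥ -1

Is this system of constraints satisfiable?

One satisfying assignment is x1 = 7, x2 = 4, x3 = 5, x4 = 3, x5 = 5, x6 = 6.
For the less obvious constraints — constraint 1: x5 + x2 = 9; constraint 11: x2 - x3 = -1; constraint 12: x3 + x6 = 11 — and the others hold by inspection.

Satisfiable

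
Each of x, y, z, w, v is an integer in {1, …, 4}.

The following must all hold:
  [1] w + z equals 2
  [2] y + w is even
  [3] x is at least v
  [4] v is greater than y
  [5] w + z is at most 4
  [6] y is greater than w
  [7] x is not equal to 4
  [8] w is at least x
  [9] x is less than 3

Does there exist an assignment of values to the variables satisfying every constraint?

Constraints 3, 4, 6, and 8 give v ≤ x, x ≤ w, w < y, y < v. Chaining: v ≤ x ≤ w < y < v, which forces v < v — impossible.

Unsatisfiable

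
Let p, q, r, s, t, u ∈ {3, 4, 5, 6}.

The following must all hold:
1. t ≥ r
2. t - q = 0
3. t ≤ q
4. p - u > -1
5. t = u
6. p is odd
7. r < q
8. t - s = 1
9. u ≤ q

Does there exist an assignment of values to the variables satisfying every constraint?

Satisfiable

Try p = 5, q = 5, r = 3, s = 4, t = 5, u = 5.
Check constraint 2: t - q = 0; constraint 4: p - u = 0; constraint 8: t - s = 1. The remaining constraints are straightforward to verify.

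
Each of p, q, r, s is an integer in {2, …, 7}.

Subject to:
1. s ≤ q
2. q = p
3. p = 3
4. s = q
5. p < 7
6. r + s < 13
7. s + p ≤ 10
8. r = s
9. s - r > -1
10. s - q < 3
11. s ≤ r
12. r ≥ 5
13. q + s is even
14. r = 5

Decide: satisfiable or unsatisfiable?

Unsatisfiable

Constraint 14 fixes r = 5 and constraint 3 fixes p = 3. Constraints 2, 4, and 8 give r = s = q = p, so r = p. But 5 ≠ 3 — contradiction.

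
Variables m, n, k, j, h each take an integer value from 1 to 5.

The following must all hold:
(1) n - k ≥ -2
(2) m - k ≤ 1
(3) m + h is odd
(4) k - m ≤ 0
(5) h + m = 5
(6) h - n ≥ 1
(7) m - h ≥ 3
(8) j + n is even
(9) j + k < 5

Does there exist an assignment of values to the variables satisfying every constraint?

Unsatisfiable

Constraints 1, 2, 6, and 7 give n − k ≥ -2, k − m ≥ -1, m − h ≥ 3, h − n ≥ 1.
Adding all 4 inequalities: the left sides telescope to 0, and the right sides sum to (-2) + (-1) + 3 + 1 = 1. So 0 ≥ 1, which is false.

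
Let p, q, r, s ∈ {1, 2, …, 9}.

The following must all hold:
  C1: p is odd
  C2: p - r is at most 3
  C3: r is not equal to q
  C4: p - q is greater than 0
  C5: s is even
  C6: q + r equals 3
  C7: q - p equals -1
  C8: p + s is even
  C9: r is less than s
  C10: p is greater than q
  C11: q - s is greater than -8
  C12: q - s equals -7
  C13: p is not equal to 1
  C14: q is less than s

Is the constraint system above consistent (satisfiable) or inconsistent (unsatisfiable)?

Constraint 1 makes p odd and constraint 5 makes s even, so p + s must be odd. Constraint 8 says p + s is even — contradiction.

Unsatisfiable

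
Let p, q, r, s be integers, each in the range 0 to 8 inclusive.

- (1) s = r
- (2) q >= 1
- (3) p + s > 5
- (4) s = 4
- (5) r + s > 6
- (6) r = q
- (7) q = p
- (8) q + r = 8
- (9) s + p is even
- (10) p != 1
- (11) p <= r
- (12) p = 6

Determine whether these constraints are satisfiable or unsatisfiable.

Constraint 4 fixes s = 4 and constraint 12 fixes p = 6. Constraints 1, 6, and 7 give s = r = q = p, so s = p. But 4 ≠ 6 — contradiction.

Unsatisfiable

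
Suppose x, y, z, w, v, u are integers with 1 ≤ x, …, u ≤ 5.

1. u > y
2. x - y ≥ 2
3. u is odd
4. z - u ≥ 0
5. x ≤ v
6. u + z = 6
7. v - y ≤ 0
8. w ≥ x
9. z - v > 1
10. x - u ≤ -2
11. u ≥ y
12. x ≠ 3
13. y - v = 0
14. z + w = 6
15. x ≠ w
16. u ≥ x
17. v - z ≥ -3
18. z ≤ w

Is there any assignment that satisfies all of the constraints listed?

Constraints 2, 4, 7, 10, and 17 give v − z ≥ -3, z − u ≥ 0, u − x ≥ 2, x − y ≥ 2, y − v ≥ 0.
Adding all 5 inequalities: the left sides telescope to 0, and the right sides sum to (-3) + 0 + 2 + 2 + 0 = 1. So 0 ≥ 1, which is false.

Unsatisfiable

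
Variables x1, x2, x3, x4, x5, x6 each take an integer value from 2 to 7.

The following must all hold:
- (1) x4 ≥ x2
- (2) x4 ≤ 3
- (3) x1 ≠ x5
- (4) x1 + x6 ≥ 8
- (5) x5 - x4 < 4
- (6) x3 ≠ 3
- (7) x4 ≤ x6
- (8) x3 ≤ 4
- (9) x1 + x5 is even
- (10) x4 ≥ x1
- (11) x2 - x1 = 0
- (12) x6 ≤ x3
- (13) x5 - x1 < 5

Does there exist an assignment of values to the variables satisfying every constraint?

Unsatisfiable

From constraints 2 and 10: x1 ≤ x4 ≤ 3. From constraints 8 and 12: x6 ≤ x3 ≤ 4. Hence x1 + x6 ≤ 7. But constraint 4 requires x1 + x6 ≥ 8, and 8 > 7. Contradiction.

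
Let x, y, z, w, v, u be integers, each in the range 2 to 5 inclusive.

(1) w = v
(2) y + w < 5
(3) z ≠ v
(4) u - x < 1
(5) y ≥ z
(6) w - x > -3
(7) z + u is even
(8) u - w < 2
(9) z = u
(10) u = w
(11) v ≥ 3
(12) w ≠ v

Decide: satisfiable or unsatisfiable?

From constraints 1, 9, and 10, z = u = w = v, so z = v. But constraint 3 says z ≠ v. Contradiction.

Unsatisfiable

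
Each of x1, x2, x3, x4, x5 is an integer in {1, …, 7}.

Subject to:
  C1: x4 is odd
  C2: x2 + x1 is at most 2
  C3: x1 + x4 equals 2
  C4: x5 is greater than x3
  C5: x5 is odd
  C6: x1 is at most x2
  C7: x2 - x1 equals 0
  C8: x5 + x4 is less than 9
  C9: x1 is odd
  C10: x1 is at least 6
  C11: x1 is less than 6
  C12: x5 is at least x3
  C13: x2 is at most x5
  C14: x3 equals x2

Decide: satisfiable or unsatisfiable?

From constraint 10: x1 ≥ 6. From constraint 11: x1 ≤ 5. But 5 < 6, so no value of x1 works.

Unsatisfiable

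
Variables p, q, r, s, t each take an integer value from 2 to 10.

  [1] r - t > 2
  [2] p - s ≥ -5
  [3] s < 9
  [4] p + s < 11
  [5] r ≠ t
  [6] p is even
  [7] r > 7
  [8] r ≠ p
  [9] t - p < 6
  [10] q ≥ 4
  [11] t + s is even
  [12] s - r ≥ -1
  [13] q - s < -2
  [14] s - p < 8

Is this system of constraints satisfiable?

The assignment p = 2, q = 4, r = 8, s = 7, t = 5 works:
  constraint 1 holds since r - t = 3.
  constraint 2 holds since p - s = -5.
  constraint 4 holds since p + s = 9.
The rest check out directly.

Satisfiable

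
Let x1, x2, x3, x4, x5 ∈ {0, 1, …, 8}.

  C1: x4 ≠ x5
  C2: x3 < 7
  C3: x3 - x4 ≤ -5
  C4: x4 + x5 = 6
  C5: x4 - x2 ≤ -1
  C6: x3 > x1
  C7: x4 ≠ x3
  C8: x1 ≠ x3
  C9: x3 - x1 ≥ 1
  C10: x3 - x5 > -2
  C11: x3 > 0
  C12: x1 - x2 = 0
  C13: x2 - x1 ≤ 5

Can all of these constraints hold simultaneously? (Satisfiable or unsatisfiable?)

Unsatisfiable

Constraints 3, 5, 9, and 13 give x4 − x3 ≥ 5, x3 − x1 ≥ 1, x1 − x2 ≥ -5, x2 − x4 ≥ 1.
Adding all 4 inequalities: the left sides telescope to 0, and the right sides sum to 5 + 1 + (-5) + 1 = 2. So 0 ≥ 2, which is false.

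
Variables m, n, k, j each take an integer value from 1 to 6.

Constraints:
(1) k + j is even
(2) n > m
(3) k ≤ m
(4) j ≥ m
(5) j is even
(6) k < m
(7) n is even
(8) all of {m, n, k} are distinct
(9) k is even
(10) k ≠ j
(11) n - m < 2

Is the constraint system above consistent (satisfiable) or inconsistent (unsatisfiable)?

Setting (m, n, k, j) = (5, 6, 2, 6) satisfies everything: constraint 8: values 5, 6, 2 are distinct; constraint 11: n - m = 1, and the others follow.

Satisfiable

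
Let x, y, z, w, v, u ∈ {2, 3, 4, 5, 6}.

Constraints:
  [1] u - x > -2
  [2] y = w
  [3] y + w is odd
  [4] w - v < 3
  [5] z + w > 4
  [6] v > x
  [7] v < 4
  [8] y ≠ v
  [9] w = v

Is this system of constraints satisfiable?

From constraints 2 and 9, y = w = v, so y = v. But constraint 8 says y ≠ v. Contradiction.

Unsatisfiable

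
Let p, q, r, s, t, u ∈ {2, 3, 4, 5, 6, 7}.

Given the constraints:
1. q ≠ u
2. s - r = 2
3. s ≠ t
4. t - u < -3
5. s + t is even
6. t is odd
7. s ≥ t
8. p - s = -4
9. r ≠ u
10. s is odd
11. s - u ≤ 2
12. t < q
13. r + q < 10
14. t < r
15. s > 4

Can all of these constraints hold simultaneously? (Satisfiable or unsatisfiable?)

The assignment p = 3, q = 4, r = 5, s = 7, t = 3, u = 7 works:
  constraint 2 holds since s - r = 2.
  constraint 4 holds since t - u = -4.
  constraint 8 holds since p - s = -4.
The rest check out directly.

Satisfiable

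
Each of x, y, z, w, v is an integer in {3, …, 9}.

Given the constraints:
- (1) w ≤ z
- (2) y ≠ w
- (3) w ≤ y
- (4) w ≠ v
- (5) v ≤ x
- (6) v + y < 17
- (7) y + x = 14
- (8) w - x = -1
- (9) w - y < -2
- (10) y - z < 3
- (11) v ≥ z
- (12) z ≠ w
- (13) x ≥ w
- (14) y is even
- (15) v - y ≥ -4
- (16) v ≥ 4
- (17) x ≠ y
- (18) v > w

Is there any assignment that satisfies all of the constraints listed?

Satisfiable

Take x = 6, y = 8, z = 6, w = 5, v = 6. Then constraint 6: v + y = 14; constraint 7: y + x = 14, and every other listed constraint is also met.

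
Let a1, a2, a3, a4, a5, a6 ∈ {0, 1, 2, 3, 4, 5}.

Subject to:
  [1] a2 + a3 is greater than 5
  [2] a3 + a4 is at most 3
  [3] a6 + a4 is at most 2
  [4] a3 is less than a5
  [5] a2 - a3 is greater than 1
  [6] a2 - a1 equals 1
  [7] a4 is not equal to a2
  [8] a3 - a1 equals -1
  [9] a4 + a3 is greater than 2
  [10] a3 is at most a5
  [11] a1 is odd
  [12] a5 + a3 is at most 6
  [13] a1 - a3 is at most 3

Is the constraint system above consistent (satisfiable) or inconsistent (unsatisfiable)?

Satisfiable

Try a1 = 3, a2 = 4, a3 = 2, a4 = 1, a5 = 3, a6 = 0.
Check constraint 1: a2 + a3 = 6; constraint 2: a3 + a4 = 3; constraint 3: a6 + a4 = 1. The remaining constraints are straightforward to verify.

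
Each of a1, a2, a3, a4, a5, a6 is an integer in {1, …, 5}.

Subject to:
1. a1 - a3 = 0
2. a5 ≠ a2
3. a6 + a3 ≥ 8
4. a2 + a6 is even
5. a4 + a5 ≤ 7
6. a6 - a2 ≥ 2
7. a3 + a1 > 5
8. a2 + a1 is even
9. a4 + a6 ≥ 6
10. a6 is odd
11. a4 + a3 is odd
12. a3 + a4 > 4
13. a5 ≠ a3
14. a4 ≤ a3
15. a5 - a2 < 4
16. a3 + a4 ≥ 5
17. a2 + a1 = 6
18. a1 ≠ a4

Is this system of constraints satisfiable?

One satisfying assignment is a1 = 3, a2 = 3, a3 = 3, a4 = 2, a5 = 5, a6 = 5.
For the less obvious constraints — constraint 1: a1 - a3 = 0; constraint 3: a6 + a3 = 8 — and the others hold by inspection.

Satisfiable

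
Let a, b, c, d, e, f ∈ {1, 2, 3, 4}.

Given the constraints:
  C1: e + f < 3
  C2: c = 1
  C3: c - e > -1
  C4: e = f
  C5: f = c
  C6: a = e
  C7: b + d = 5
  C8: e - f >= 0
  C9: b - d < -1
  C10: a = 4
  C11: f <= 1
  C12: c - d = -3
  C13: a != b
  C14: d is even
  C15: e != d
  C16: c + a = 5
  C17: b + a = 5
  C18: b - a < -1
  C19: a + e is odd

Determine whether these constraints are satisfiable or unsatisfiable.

Unsatisfiable

Constraint 10 fixes a = 4 and constraint 2 fixes c = 1. Constraints 4, 5, and 6 give a = e = f = c, so a = c. But 4 ≠ 1 — contradiction.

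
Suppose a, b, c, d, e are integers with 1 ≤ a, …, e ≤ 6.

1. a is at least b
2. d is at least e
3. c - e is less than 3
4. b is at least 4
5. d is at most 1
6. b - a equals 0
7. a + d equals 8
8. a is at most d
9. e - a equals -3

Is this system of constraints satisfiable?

From constraints 1 and 4: a ≥ b and b ≥ 4, so a ≥ 4. From constraints 5 and 8: a ≤ d and d ≤ 1, so a ≤ 1. But 1 < 4, so no value of a works.

Unsatisfiable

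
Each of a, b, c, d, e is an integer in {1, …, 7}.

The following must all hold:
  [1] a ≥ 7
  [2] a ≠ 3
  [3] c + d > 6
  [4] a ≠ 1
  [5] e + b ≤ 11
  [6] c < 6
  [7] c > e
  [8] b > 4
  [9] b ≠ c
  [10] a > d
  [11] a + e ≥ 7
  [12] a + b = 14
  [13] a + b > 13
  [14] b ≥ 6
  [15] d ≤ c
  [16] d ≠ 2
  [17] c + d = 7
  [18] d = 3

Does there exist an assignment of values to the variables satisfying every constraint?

Try a = 7, b = 7, c = 4, d = 3, e = 2.
Check constraint 3: c + d = 7; constraint 5: e + b = 9. The remaining constraints are straightforward to verify.

Satisfiable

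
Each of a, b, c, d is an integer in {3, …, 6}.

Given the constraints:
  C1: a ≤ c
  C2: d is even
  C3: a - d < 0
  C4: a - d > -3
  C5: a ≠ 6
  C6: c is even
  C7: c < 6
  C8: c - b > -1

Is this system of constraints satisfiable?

Take a = 3, b = 4, c = 4, d = 4. Then constraint 3: a - d = -1; constraint 4: a - d = -1; constraint 8: c - b = 0, and every other listed constraint is also met.

Satisfiable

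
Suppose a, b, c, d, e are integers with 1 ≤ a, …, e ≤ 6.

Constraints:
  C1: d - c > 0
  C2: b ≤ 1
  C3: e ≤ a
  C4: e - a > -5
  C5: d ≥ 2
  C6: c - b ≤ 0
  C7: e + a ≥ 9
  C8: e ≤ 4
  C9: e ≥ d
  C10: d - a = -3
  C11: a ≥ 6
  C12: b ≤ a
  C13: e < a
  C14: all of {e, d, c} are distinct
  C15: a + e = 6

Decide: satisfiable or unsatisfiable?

From constraint 11: a ≥ 6. From constraints 5 and 9: e ≥ d ≥ 2. Hence a + e ≥ 8. But constraint 15 requires a + e = 6, and 6 < 8. Contradiction.

Unsatisfiable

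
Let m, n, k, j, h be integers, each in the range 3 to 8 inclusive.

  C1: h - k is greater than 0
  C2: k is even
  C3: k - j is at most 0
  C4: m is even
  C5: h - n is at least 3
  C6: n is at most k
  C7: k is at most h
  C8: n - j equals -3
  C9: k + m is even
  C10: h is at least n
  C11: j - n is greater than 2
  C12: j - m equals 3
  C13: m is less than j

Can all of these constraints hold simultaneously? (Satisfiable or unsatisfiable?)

Satisfiable

Take m = 4, n = 4, k = 4, j = 7, h = 7. Then constraint 1: h - k = 3; constraint 3: k - j = -3; constraint 5: h - n = 3, and every other listed constraint is also met.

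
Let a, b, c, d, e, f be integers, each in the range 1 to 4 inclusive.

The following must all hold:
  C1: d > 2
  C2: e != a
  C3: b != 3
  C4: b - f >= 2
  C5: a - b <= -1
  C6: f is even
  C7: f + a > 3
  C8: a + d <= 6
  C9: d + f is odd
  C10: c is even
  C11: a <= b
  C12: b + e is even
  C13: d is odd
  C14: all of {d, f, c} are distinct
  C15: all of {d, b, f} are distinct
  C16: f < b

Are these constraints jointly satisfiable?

One satisfying assignment is a = 2, b = 4, c = 4, d = 3, e = 4, f = 2.
For the less obvious constraints — constraint 4: b - f = 2; constraint 5: a - b = -2; constraint 7: f + a = 4 — and the others hold by inspection.

Satisfiable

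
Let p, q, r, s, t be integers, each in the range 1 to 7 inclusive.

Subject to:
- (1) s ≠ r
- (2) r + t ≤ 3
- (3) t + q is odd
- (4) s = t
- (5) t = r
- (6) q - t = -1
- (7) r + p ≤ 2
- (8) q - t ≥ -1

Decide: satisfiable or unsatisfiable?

Unsatisfiable

From constraints 4 and 5, s = t = r, so s = r. But constraint 1 says s ≠ r. Contradiction.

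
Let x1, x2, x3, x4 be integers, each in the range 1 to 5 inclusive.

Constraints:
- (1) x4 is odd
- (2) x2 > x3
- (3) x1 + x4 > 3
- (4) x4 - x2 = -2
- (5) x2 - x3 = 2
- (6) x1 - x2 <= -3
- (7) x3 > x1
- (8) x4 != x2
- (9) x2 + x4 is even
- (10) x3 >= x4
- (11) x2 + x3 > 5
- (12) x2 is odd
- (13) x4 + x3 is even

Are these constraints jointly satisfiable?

Setting (x1, x2, x3, x4) = (1, 5, 3, 3) satisfies everything: constraint 3: x1 + x4 = 4; constraint 4: x4 - x2 = -2; constraint 5: x2 - x3 = 2, and the others follow.

Satisfiable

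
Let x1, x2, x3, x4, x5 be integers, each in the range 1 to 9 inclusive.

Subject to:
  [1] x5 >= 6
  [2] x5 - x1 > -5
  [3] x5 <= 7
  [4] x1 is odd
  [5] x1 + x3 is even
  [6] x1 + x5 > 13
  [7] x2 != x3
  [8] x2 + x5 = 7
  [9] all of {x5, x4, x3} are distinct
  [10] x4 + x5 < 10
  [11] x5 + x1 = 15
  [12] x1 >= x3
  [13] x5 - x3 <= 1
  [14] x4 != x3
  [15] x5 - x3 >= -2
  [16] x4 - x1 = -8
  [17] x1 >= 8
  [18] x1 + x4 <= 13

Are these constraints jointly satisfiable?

One satisfying assignment is x1 = 9, x2 = 1, x3 = 5, x4 = 1, x5 = 6.
For the less obvious constraints — constraint 2: x5 - x1 = -3; constraint 6: x1 + x5 = 15 — and the others hold by inspection.

Satisfiable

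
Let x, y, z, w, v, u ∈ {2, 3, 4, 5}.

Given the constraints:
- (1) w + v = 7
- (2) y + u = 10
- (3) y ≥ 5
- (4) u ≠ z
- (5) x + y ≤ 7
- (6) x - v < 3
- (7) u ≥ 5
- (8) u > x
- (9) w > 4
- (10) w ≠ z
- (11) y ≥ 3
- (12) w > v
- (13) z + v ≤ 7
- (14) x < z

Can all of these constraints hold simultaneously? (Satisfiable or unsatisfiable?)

The assignment x = 2, y = 5, z = 3, w = 5, v = 2, u = 5 works:
  constraint 1 holds since w + v = 7.
  constraint 2 holds since y + u = 10.
The rest check out directly.

Satisfiable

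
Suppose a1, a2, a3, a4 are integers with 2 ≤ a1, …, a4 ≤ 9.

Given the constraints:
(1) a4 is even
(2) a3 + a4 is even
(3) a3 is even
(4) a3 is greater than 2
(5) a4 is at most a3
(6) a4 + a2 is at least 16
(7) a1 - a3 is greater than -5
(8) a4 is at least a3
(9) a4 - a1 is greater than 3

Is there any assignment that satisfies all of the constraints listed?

Satisfiable

The assignment a1 = 4, a2 = 9, a3 = 8, a4 = 8 works:
  constraint 6 holds since a4 + a2 = 17.
  constraint 7 holds since a1 - a3 = -4.
  constraint 9 holds since a4 - a1 = 4.
The rest check out directly.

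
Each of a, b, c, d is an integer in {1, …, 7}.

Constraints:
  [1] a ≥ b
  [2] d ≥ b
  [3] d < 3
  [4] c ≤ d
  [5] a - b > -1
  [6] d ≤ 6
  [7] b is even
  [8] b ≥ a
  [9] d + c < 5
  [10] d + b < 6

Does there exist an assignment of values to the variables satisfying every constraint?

Satisfiable

The assignment a = 2, b = 2, c = 1, d = 2 works:
  constraint 5 holds since a - b = 0.
  constraint 9 holds since d + c = 3.
The rest check out directly.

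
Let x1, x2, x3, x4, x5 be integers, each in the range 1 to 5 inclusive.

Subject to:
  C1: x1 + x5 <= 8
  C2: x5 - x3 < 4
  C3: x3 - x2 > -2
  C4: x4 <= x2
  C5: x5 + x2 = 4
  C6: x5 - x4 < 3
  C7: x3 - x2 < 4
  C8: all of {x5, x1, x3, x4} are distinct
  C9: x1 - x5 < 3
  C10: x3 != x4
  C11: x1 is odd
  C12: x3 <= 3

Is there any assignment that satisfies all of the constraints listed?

Try x1 = 5, x2 = 1, x3 = 2, x4 = 1, x5 = 3.
Check constraint 1: x1 + x5 = 8; constraint 2: x5 - x3 = 1; constraint 3: x3 - x2 = 1. The remaining constraints are straightforward to verify.

Satisfiable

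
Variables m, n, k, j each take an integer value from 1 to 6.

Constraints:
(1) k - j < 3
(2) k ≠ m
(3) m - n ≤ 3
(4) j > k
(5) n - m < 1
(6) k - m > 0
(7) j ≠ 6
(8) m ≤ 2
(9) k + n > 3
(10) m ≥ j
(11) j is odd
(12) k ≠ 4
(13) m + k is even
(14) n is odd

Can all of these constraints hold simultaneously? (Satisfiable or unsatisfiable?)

Unsatisfiable

Constraints 4, 6, and 10 give j ≤ m, m < k, k < j. Chaining: j ≤ m < k < j, which forces j < j — impossible.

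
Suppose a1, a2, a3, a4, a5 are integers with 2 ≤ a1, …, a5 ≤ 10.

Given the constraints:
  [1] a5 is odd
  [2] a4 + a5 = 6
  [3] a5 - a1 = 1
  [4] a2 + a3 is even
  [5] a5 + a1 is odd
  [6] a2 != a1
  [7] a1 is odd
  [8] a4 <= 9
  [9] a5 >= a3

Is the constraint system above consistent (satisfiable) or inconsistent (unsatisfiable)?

Constraint 1 makes a5 odd and constraint 7 makes a1 odd, so a5 + a1 must be even. Constraint 5 says a5 + a1 is odd — contradiction.

Unsatisfiable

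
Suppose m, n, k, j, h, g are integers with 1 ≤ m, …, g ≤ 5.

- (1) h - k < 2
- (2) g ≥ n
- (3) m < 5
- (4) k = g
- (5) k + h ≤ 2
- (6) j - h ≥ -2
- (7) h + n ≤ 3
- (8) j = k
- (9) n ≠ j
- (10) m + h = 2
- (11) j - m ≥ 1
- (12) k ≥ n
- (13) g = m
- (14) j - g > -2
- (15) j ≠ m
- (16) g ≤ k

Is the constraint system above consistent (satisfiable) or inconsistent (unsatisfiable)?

From constraints 4, 8, and 13, j = k = g = m, so j = m. But constraint 15 says j ≠ m. Contradiction.

Unsatisfiable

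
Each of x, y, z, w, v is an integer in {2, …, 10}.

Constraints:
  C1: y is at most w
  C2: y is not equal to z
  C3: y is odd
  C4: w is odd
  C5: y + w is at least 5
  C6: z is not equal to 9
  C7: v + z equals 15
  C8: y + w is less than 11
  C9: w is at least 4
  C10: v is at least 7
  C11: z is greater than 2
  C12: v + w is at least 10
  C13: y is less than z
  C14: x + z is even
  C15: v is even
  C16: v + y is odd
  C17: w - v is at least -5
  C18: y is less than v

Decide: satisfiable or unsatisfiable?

One satisfying assignment is x = 7, y = 3, z = 7, w = 5, v = 8.
For the less obvious constraints — constraint 5: y + w = 8; constraint 7: v + z = 15; constraint 8: y + w = 8 — and the others hold by inspection.

Satisfiable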